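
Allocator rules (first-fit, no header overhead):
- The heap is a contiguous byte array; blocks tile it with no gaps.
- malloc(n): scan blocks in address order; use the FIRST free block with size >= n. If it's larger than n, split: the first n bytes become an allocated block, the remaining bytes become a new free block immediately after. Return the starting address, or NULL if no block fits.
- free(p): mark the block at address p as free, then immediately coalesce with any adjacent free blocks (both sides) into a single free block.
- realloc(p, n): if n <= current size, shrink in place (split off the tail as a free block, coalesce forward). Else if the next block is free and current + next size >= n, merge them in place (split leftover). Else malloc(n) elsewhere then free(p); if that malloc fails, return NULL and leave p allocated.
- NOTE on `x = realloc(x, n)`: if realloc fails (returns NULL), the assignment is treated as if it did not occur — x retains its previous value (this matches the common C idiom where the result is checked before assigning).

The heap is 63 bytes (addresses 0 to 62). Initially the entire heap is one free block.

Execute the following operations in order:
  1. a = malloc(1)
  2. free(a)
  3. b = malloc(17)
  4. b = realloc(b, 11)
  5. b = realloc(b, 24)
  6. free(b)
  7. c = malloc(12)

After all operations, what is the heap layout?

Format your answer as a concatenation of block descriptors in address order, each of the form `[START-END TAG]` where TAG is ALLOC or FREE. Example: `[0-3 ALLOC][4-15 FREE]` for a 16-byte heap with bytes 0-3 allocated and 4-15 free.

Op 1: a = malloc(1) -> a = 0; heap: [0-0 ALLOC][1-62 FREE]
Op 2: free(a) -> (freed a); heap: [0-62 FREE]
Op 3: b = malloc(17) -> b = 0; heap: [0-16 ALLOC][17-62 FREE]
Op 4: b = realloc(b, 11) -> b = 0; heap: [0-10 ALLOC][11-62 FREE]
Op 5: b = realloc(b, 24) -> b = 0; heap: [0-23 ALLOC][24-62 FREE]
Op 6: free(b) -> (freed b); heap: [0-62 FREE]
Op 7: c = malloc(12) -> c = 0; heap: [0-11 ALLOC][12-62 FREE]

Answer: [0-11 ALLOC][12-62 FREE]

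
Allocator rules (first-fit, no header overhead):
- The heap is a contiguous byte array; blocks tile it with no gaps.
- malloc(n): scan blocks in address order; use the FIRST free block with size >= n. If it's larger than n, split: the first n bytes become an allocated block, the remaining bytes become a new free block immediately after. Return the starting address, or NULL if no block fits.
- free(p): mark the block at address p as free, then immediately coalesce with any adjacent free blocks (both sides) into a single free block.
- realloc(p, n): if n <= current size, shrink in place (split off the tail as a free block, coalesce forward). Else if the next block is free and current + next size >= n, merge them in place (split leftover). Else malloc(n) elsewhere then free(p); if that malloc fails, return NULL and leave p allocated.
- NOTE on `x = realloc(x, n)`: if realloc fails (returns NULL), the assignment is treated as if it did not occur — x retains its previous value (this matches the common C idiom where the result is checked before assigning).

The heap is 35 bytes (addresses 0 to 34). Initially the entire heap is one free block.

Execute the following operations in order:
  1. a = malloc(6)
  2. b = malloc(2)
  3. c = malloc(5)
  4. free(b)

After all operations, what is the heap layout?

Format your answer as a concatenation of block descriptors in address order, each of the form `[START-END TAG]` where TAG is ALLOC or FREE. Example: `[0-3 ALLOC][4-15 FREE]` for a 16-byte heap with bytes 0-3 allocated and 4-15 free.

Op 1: a = malloc(6) -> a = 0; heap: [0-5 ALLOC][6-34 FREE]
Op 2: b = malloc(2) -> b = 6; heap: [0-5 ALLOC][6-7 ALLOC][8-34 FREE]
Op 3: c = malloc(5) -> c = 8; heap: [0-5 ALLOC][6-7 ALLOC][8-12 ALLOC][13-34 FREE]
Op 4: free(b) -> (freed b); heap: [0-5 ALLOC][6-7 FREE][8-12 ALLOC][13-34 FREE]

Answer: [0-5 ALLOC][6-7 FREE][8-12 ALLOC][13-34 FREE]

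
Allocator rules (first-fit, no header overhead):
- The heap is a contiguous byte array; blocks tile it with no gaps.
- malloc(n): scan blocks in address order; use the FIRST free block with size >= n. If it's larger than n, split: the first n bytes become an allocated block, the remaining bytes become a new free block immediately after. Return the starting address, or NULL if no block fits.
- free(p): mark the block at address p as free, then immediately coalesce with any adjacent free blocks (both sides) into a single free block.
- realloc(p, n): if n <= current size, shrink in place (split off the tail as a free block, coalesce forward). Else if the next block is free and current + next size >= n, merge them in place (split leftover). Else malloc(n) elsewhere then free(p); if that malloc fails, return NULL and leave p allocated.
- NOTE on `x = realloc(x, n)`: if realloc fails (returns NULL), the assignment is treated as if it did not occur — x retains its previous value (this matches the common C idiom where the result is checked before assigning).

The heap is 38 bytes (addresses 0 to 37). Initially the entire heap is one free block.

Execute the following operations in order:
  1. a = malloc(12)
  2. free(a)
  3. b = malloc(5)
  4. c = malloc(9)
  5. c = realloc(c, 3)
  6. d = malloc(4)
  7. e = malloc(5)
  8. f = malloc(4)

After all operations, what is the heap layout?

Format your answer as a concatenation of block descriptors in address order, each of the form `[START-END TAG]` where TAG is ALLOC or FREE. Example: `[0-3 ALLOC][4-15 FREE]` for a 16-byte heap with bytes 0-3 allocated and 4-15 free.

Answer: [0-4 ALLOC][5-7 ALLOC][8-11 ALLOC][12-16 ALLOC][17-20 ALLOC][21-37 FREE]

Derivation:
Op 1: a = malloc(12) -> a = 0; heap: [0-11 ALLOC][12-37 FREE]
Op 2: free(a) -> (freed a); heap: [0-37 FREE]
Op 3: b = malloc(5) -> b = 0; heap: [0-4 ALLOC][5-37 FREE]
Op 4: c = malloc(9) -> c = 5; heap: [0-4 ALLOC][5-13 ALLOC][14-37 FREE]
Op 5: c = realloc(c, 3) -> c = 5; heap: [0-4 ALLOC][5-7 ALLOC][8-37 FREE]
Op 6: d = malloc(4) -> d = 8; heap: [0-4 ALLOC][5-7 ALLOC][8-11 ALLOC][12-37 FREE]
Op 7: e = malloc(5) -> e = 12; heap: [0-4 ALLOC][5-7 ALLOC][8-11 ALLOC][12-16 ALLOC][17-37 FREE]
Op 8: f = malloc(4) -> f = 17; heap: [0-4 ALLOC][5-7 ALLOC][8-11 ALLOC][12-16 ALLOC][17-20 ALLOC][21-37 FREE]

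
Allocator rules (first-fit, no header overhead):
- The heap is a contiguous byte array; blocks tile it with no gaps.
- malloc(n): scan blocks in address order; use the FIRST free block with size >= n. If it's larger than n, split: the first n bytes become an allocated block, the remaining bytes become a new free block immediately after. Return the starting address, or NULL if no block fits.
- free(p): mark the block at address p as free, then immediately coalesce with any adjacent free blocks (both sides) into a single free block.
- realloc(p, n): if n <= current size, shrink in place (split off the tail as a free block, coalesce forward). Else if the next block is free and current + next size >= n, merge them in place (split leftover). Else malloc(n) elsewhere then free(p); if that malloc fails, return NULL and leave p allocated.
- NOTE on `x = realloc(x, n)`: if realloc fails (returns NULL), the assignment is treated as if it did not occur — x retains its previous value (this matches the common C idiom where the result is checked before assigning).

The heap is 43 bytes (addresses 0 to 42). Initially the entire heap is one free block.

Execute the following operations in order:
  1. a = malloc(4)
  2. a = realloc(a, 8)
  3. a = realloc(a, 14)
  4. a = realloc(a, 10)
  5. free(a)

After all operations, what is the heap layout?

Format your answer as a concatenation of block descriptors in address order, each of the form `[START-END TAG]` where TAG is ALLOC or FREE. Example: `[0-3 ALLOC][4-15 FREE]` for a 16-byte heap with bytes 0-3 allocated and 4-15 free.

Op 1: a = malloc(4) -> a = 0; heap: [0-3 ALLOC][4-42 FREE]
Op 2: a = realloc(a, 8) -> a = 0; heap: [0-7 ALLOC][8-42 FREE]
Op 3: a = realloc(a, 14) -> a = 0; heap: [0-13 ALLOC][14-42 FREE]
Op 4: a = realloc(a, 10) -> a = 0; heap: [0-9 ALLOC][10-42 FREE]
Op 5: free(a) -> (freed a); heap: [0-42 FREE]

Answer: [0-42 FREE]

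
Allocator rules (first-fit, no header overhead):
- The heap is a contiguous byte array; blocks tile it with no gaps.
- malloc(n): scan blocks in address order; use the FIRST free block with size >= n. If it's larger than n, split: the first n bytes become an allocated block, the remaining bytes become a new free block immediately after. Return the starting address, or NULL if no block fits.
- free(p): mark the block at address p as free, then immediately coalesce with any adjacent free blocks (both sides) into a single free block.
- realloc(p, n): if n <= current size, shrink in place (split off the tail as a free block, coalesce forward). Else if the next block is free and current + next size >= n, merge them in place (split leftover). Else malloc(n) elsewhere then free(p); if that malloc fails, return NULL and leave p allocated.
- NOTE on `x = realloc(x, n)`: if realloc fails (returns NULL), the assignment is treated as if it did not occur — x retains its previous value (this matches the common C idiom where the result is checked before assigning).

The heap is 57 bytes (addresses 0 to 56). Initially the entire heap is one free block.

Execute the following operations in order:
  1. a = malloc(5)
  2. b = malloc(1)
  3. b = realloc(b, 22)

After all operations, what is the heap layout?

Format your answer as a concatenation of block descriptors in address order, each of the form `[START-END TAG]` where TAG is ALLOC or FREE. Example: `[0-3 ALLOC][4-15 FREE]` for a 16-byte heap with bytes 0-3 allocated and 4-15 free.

Answer: [0-4 ALLOC][5-26 ALLOC][27-56 FREE]

Derivation:
Op 1: a = malloc(5) -> a = 0; heap: [0-4 ALLOC][5-56 FREE]
Op 2: b = malloc(1) -> b = 5; heap: [0-4 ALLOC][5-5 ALLOC][6-56 FREE]
Op 3: b = realloc(b, 22) -> b = 5; heap: [0-4 ALLOC][5-26 ALLOC][27-56 FREE]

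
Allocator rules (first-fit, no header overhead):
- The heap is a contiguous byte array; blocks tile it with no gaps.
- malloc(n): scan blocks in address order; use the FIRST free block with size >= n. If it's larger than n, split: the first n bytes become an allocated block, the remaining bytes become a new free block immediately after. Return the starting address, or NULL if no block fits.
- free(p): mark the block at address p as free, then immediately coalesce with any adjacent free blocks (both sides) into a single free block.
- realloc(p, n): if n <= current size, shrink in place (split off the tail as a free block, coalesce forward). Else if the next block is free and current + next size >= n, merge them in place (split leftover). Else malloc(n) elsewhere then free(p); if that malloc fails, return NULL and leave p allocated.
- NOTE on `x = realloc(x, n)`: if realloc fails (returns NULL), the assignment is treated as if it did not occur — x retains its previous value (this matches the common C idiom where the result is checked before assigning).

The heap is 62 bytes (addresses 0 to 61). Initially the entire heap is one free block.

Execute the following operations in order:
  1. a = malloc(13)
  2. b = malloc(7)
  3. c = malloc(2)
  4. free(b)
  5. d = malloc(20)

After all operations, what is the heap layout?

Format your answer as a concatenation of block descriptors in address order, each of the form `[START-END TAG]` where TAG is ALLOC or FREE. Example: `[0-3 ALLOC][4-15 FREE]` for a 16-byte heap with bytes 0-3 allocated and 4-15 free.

Op 1: a = malloc(13) -> a = 0; heap: [0-12 ALLOC][13-61 FREE]
Op 2: b = malloc(7) -> b = 13; heap: [0-12 ALLOC][13-19 ALLOC][20-61 FREE]
Op 3: c = malloc(2) -> c = 20; heap: [0-12 ALLOC][13-19 ALLOC][20-21 ALLOC][22-61 FREE]
Op 4: free(b) -> (freed b); heap: [0-12 ALLOC][13-19 FREE][20-21 ALLOC][22-61 FREE]
Op 5: d = malloc(20) -> d = 22; heap: [0-12 ALLOC][13-19 FREE][20-21 ALLOC][22-41 ALLOC][42-61 FREE]

Answer: [0-12 ALLOC][13-19 FREE][20-21 ALLOC][22-41 ALLOC][42-61 FREE]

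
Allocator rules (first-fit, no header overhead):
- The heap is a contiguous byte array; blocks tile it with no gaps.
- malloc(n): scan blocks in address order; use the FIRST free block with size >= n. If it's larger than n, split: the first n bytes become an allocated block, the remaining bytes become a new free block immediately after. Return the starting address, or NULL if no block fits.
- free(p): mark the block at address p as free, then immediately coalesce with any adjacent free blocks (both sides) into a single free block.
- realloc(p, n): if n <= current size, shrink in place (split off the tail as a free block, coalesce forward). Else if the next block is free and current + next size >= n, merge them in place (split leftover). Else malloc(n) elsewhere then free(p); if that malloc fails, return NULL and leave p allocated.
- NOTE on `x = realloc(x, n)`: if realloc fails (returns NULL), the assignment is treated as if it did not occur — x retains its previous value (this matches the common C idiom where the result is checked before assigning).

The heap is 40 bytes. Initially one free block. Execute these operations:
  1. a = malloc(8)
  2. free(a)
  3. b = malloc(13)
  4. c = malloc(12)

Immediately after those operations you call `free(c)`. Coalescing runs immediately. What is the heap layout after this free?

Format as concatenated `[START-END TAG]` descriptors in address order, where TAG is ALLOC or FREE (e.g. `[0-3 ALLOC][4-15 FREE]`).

Answer: [0-12 ALLOC][13-39 FREE]

Derivation:
Op 1: a = malloc(8) -> a = 0; heap: [0-7 ALLOC][8-39 FREE]
Op 2: free(a) -> (freed a); heap: [0-39 FREE]
Op 3: b = malloc(13) -> b = 0; heap: [0-12 ALLOC][13-39 FREE]
Op 4: c = malloc(12) -> c = 13; heap: [0-12 ALLOC][13-24 ALLOC][25-39 FREE]
free(c): c = 13 -> block [13-24 ALLOC]; mark free, coalesce with adjacent free neighbors -> [0-12 ALLOC][13-39 FREE]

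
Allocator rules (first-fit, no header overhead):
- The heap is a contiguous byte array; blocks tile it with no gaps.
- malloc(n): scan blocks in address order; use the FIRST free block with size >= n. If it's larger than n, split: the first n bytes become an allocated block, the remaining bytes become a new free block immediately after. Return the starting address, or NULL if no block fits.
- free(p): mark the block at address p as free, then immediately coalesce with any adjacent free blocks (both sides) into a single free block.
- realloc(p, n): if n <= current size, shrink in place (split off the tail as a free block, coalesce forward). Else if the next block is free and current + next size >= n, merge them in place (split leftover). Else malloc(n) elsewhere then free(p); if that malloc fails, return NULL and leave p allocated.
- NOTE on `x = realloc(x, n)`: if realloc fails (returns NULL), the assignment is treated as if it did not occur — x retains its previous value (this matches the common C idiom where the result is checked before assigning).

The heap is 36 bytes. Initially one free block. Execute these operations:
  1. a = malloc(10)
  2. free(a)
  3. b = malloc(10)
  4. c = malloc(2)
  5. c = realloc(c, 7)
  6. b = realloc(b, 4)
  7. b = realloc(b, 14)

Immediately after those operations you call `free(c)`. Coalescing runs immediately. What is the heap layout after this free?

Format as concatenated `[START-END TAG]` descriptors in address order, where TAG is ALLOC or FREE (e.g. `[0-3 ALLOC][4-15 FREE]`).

Answer: [0-16 FREE][17-30 ALLOC][31-35 FREE]

Derivation:
Op 1: a = malloc(10) -> a = 0; heap: [0-9 ALLOC][10-35 FREE]
Op 2: free(a) -> (freed a); heap: [0-35 FREE]
Op 3: b = malloc(10) -> b = 0; heap: [0-9 ALLOC][10-35 FREE]
Op 4: c = malloc(2) -> c = 10; heap: [0-9 ALLOC][10-11 ALLOC][12-35 FREE]
Op 5: c = realloc(c, 7) -> c = 10; heap: [0-9 ALLOC][10-16 ALLOC][17-35 FREE]
Op 6: b = realloc(b, 4) -> b = 0; heap: [0-3 ALLOC][4-9 FREE][10-16 ALLOC][17-35 FREE]
Op 7: b = realloc(b, 14) -> b = 17; heap: [0-9 FREE][10-16 ALLOC][17-30 ALLOC][31-35 FREE]
free(c): c = 10 -> block [10-16 ALLOC]; mark free, coalesce with adjacent free neighbors -> [0-16 FREE][17-30 ALLOC][31-35 FREE]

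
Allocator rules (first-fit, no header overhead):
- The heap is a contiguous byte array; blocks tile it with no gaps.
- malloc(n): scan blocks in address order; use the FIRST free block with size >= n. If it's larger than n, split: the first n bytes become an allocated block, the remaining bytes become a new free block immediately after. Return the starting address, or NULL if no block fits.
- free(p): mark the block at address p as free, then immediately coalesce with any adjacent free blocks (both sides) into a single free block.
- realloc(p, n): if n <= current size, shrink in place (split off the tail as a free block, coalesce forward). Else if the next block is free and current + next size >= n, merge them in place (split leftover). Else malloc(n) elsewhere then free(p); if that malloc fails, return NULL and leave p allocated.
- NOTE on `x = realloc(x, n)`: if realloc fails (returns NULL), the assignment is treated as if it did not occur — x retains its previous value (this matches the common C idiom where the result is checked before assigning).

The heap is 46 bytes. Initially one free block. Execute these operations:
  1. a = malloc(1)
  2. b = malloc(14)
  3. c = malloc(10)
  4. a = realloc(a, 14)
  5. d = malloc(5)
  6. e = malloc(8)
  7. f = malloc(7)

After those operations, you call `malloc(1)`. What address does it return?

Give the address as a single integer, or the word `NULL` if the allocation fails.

Answer: 0

Derivation:
Op 1: a = malloc(1) -> a = 0; heap: [0-0 ALLOC][1-45 FREE]
Op 2: b = malloc(14) -> b = 1; heap: [0-0 ALLOC][1-14 ALLOC][15-45 FREE]
Op 3: c = malloc(10) -> c = 15; heap: [0-0 ALLOC][1-14 ALLOC][15-24 ALLOC][25-45 FREE]
Op 4: a = realloc(a, 14) -> a = 25; heap: [0-0 FREE][1-14 ALLOC][15-24 ALLOC][25-38 ALLOC][39-45 FREE]
Op 5: d = malloc(5) -> d = 39; heap: [0-0 FREE][1-14 ALLOC][15-24 ALLOC][25-38 ALLOC][39-43 ALLOC][44-45 FREE]
Op 6: e = malloc(8) -> e = NULL; heap: [0-0 FREE][1-14 ALLOC][15-24 ALLOC][25-38 ALLOC][39-43 ALLOC][44-45 FREE]
Op 7: f = malloc(7) -> f = NULL; heap: [0-0 FREE][1-14 ALLOC][15-24 ALLOC][25-38 ALLOC][39-43 ALLOC][44-45 FREE]
malloc(1): first-fit scan over [0-0 FREE][1-14 ALLOC][15-24 ALLOC][25-38 ALLOC][39-43 ALLOC][44-45 FREE] -> 0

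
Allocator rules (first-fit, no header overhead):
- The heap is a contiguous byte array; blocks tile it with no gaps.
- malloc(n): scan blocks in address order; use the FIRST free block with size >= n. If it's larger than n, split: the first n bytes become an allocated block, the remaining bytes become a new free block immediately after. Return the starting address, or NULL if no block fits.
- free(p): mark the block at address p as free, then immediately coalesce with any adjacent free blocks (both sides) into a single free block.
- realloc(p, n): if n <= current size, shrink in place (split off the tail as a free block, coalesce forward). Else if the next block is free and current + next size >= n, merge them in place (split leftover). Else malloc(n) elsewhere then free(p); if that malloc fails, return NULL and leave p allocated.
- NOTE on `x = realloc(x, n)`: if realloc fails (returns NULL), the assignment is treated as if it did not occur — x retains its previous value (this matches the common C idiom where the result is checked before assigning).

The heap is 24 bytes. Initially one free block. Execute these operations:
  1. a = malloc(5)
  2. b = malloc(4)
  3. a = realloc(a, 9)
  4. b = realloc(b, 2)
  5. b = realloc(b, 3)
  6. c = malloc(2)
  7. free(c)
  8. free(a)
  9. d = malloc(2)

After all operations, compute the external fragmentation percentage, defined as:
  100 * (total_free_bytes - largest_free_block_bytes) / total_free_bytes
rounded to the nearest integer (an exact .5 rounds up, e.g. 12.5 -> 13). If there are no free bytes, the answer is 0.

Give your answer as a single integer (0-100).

Answer: 16

Derivation:
Op 1: a = malloc(5) -> a = 0; heap: [0-4 ALLOC][5-23 FREE]
Op 2: b = malloc(4) -> b = 5; heap: [0-4 ALLOC][5-8 ALLOC][9-23 FREE]
Op 3: a = realloc(a, 9) -> a = 9; heap: [0-4 FREE][5-8 ALLOC][9-17 ALLOC][18-23 FREE]
Op 4: b = realloc(b, 2) -> b = 5; heap: [0-4 FREE][5-6 ALLOC][7-8 FREE][9-17 ALLOC][18-23 FREE]
Op 5: b = realloc(b, 3) -> b = 5; heap: [0-4 FREE][5-7 ALLOC][8-8 FREE][9-17 ALLOC][18-23 FREE]
Op 6: c = malloc(2) -> c = 0; heap: [0-1 ALLOC][2-4 FREE][5-7 ALLOC][8-8 FREE][9-17 ALLOC][18-23 FREE]
Op 7: free(c) -> (freed c); heap: [0-4 FREE][5-7 ALLOC][8-8 FREE][9-17 ALLOC][18-23 FREE]
Op 8: free(a) -> (freed a); heap: [0-4 FREE][5-7 ALLOC][8-23 FREE]
Op 9: d = malloc(2) -> d = 0; heap: [0-1 ALLOC][2-4 FREE][5-7 ALLOC][8-23 FREE]
Free blocks: [3 16] total_free=19 largest=16 -> 100*(19-16)/19 = 300/19 ≈ 15.789 -> rounds to 16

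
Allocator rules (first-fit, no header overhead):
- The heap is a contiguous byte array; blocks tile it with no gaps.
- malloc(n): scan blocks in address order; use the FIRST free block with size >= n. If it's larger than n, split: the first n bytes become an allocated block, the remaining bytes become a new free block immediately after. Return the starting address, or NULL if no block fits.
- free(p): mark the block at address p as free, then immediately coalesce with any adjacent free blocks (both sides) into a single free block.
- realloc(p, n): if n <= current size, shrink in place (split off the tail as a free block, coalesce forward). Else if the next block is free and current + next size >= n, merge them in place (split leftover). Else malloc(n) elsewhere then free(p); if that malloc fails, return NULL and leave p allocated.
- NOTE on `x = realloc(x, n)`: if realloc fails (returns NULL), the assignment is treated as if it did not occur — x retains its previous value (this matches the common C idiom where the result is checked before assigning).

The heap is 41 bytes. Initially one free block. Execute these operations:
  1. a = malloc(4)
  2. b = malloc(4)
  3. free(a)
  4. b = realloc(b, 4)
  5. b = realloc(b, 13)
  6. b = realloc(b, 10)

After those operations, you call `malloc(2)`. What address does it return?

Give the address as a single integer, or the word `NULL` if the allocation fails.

Answer: 0

Derivation:
Op 1: a = malloc(4) -> a = 0; heap: [0-3 ALLOC][4-40 FREE]
Op 2: b = malloc(4) -> b = 4; heap: [0-3 ALLOC][4-7 ALLOC][8-40 FREE]
Op 3: free(a) -> (freed a); heap: [0-3 FREE][4-7 ALLOC][8-40 FREE]
Op 4: b = realloc(b, 4) -> b = 4; heap: [0-3 FREE][4-7 ALLOC][8-40 FREE]
Op 5: b = realloc(b, 13) -> b = 4; heap: [0-3 FREE][4-16 ALLOC][17-40 FREE]
Op 6: b = realloc(b, 10) -> b = 4; heap: [0-3 FREE][4-13 ALLOC][14-40 FREE]
malloc(2): first-fit scan over [0-3 FREE][4-13 ALLOC][14-40 FREE] -> 0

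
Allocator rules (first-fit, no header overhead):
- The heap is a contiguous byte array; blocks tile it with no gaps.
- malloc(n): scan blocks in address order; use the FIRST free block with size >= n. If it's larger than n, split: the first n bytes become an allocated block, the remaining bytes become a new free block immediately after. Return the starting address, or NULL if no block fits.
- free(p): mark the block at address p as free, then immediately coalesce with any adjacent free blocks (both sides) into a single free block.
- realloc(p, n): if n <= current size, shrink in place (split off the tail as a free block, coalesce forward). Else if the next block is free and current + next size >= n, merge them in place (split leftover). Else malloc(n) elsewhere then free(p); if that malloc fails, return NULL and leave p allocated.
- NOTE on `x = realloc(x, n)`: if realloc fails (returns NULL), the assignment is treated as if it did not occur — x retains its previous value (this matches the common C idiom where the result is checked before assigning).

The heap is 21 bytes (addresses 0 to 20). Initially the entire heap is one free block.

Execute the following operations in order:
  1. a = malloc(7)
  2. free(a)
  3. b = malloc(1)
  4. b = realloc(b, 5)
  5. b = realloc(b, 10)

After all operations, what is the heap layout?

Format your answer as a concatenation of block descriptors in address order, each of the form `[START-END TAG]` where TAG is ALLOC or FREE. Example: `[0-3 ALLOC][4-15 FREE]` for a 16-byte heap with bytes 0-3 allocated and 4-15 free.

Op 1: a = malloc(7) -> a = 0; heap: [0-6 ALLOC][7-20 FREE]
Op 2: free(a) -> (freed a); heap: [0-20 FREE]
Op 3: b = malloc(1) -> b = 0; heap: [0-0 ALLOC][1-20 FREE]
Op 4: b = realloc(b, 5) -> b = 0; heap: [0-4 ALLOC][5-20 FREE]
Op 5: b = realloc(b, 10) -> b = 0; heap: [0-9 ALLOC][10-20 FREE]

Answer: [0-9 ALLOC][10-20 FREE]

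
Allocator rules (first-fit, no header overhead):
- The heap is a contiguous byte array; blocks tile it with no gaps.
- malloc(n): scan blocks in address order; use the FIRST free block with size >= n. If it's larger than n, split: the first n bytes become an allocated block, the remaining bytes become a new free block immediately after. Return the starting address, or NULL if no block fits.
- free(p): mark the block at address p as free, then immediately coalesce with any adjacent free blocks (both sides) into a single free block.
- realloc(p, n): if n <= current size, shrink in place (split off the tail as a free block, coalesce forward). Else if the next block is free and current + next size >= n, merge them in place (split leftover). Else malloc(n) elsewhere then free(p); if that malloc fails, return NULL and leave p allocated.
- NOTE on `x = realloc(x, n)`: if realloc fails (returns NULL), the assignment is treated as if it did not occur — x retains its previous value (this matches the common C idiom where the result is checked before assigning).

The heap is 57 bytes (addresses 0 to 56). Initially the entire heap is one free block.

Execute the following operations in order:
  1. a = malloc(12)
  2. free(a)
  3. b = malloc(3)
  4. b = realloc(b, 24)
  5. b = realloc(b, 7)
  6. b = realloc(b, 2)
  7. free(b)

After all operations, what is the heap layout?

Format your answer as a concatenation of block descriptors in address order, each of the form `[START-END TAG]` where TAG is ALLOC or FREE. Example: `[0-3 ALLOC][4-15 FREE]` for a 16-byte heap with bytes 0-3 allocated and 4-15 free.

Answer: [0-56 FREE]

Derivation:
Op 1: a = malloc(12) -> a = 0; heap: [0-11 ALLOC][12-56 FREE]
Op 2: free(a) -> (freed a); heap: [0-56 FREE]
Op 3: b = malloc(3) -> b = 0; heap: [0-2 ALLOC][3-56 FREE]
Op 4: b = realloc(b, 24) -> b = 0; heap: [0-23 ALLOC][24-56 FREE]
Op 5: b = realloc(b, 7) -> b = 0; heap: [0-6 ALLOC][7-56 FREE]
Op 6: b = realloc(b, 2) -> b = 0; heap: [0-1 ALLOC][2-56 FREE]
Op 7: free(b) -> (freed b); heap: [0-56 FREE]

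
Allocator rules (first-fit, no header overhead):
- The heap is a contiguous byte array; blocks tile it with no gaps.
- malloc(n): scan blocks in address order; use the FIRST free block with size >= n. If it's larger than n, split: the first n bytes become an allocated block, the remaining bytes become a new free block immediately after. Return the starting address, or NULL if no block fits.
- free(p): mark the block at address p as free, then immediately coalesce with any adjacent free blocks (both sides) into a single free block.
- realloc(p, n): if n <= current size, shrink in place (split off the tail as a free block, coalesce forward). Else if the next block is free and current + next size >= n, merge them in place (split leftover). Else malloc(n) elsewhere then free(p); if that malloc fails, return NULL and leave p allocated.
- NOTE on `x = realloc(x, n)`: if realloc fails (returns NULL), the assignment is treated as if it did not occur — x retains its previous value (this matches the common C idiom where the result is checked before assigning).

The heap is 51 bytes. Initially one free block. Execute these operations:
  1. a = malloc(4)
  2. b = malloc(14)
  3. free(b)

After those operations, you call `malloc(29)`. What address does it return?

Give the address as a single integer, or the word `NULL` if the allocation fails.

Answer: 4

Derivation:
Op 1: a = malloc(4) -> a = 0; heap: [0-3 ALLOC][4-50 FREE]
Op 2: b = malloc(14) -> b = 4; heap: [0-3 ALLOC][4-17 ALLOC][18-50 FREE]
Op 3: free(b) -> (freed b); heap: [0-3 ALLOC][4-50 FREE]
malloc(29): first-fit scan over [0-3 ALLOC][4-50 FREE] -> 4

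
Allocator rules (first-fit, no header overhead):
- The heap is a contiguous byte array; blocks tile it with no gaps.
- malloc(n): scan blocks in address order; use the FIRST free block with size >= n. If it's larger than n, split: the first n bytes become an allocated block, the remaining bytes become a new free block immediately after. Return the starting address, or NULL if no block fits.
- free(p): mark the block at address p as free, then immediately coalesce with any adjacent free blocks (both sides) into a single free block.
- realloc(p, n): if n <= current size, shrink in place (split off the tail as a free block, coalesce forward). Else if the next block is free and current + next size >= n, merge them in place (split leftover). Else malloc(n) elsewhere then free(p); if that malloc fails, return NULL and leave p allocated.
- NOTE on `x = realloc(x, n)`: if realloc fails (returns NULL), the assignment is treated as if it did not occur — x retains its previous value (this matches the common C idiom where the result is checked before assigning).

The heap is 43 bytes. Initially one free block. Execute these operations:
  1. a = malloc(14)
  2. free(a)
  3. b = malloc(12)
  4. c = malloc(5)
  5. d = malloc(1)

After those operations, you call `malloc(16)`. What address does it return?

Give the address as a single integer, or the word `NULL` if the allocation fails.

Answer: 18

Derivation:
Op 1: a = malloc(14) -> a = 0; heap: [0-13 ALLOC][14-42 FREE]
Op 2: free(a) -> (freed a); heap: [0-42 FREE]
Op 3: b = malloc(12) -> b = 0; heap: [0-11 ALLOC][12-42 FREE]
Op 4: c = malloc(5) -> c = 12; heap: [0-11 ALLOC][12-16 ALLOC][17-42 FREE]
Op 5: d = malloc(1) -> d = 17; heap: [0-11 ALLOC][12-16 ALLOC][17-17 ALLOC][18-42 FREE]
malloc(16): first-fit scan over [0-11 ALLOC][12-16 ALLOC][17-17 ALLOC][18-42 FREE] -> 18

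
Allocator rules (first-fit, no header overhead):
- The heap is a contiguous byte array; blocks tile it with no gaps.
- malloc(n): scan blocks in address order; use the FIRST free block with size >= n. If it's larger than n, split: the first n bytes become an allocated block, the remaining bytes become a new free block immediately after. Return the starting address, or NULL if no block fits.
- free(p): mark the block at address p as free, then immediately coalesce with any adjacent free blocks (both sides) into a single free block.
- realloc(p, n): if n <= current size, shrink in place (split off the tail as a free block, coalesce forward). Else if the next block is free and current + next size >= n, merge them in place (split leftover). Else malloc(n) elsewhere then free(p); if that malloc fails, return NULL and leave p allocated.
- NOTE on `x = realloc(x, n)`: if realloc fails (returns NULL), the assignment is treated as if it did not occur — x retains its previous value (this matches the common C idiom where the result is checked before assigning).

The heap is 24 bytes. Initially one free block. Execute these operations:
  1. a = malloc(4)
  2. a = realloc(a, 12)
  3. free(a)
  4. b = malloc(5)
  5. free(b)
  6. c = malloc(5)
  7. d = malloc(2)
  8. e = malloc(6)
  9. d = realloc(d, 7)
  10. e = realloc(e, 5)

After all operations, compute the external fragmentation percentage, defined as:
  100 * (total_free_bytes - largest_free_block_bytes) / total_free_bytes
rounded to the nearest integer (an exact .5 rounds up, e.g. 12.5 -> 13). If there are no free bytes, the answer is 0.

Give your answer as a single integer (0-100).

Op 1: a = malloc(4) -> a = 0; heap: [0-3 ALLOC][4-23 FREE]
Op 2: a = realloc(a, 12) -> a = 0; heap: [0-11 ALLOC][12-23 FREE]
Op 3: free(a) -> (freed a); heap: [0-23 FREE]
Op 4: b = malloc(5) -> b = 0; heap: [0-4 ALLOC][5-23 FREE]
Op 5: free(b) -> (freed b); heap: [0-23 FREE]
Op 6: c = malloc(5) -> c = 0; heap: [0-4 ALLOC][5-23 FREE]
Op 7: d = malloc(2) -> d = 5; heap: [0-4 ALLOC][5-6 ALLOC][7-23 FREE]
Op 8: e = malloc(6) -> e = 7; heap: [0-4 ALLOC][5-6 ALLOC][7-12 ALLOC][13-23 FREE]
Op 9: d = realloc(d, 7) -> d = 13; heap: [0-4 ALLOC][5-6 FREE][7-12 ALLOC][13-19 ALLOC][20-23 FREE]
Op 10: e = realloc(e, 5) -> e = 7; heap: [0-4 ALLOC][5-6 FREE][7-11 ALLOC][12-12 FREE][13-19 ALLOC][20-23 FREE]
Free blocks: [2 1 4] total_free=7 largest=4 -> 100*(7-4)/7 = 300/7 ≈ 42.857 -> rounds to 43

Answer: 43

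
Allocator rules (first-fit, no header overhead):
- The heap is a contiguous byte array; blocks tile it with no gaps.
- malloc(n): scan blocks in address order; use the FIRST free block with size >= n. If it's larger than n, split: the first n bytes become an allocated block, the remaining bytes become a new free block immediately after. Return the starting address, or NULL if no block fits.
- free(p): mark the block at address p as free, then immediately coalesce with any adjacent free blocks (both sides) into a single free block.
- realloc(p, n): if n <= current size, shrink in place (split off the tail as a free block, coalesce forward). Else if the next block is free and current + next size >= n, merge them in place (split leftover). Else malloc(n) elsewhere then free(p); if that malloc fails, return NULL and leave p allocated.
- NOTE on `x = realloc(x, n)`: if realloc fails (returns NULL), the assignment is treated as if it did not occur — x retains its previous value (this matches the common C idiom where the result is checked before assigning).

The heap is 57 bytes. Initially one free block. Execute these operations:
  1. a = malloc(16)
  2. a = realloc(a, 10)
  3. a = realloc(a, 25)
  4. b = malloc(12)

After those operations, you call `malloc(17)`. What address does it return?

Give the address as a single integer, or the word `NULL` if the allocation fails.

Answer: 37

Derivation:
Op 1: a = malloc(16) -> a = 0; heap: [0-15 ALLOC][16-56 FREE]
Op 2: a = realloc(a, 10) -> a = 0; heap: [0-9 ALLOC][10-56 FREE]
Op 3: a = realloc(a, 25) -> a = 0; heap: [0-24 ALLOC][25-56 FREE]
Op 4: b = malloc(12) -> b = 25; heap: [0-24 ALLOC][25-36 ALLOC][37-56 FREE]
malloc(17): first-fit scan over [0-24 ALLOC][25-36 ALLOC][37-56 FREE] -> 37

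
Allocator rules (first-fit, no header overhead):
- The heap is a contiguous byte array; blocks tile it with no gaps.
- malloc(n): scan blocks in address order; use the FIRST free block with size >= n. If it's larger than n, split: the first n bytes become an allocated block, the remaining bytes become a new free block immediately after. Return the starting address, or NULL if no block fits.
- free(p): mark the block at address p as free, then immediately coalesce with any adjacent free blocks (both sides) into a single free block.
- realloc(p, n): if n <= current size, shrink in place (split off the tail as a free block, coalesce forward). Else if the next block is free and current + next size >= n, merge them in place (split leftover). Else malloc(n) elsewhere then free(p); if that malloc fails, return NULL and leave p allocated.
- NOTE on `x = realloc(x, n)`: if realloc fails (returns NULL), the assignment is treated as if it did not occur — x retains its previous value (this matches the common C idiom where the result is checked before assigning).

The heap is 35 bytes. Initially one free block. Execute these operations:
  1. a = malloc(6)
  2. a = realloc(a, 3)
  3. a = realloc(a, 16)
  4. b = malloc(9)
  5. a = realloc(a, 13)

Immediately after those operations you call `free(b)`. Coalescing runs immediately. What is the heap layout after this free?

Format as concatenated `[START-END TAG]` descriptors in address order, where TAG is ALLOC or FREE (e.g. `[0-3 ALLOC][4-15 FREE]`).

Answer: [0-12 ALLOC][13-34 FREE]

Derivation:
Op 1: a = malloc(6) -> a = 0; heap: [0-5 ALLOC][6-34 FREE]
Op 2: a = realloc(a, 3) -> a = 0; heap: [0-2 ALLOC][3-34 FREE]
Op 3: a = realloc(a, 16) -> a = 0; heap: [0-15 ALLOC][16-34 FREE]
Op 4: b = malloc(9) -> b = 16; heap: [0-15 ALLOC][16-24 ALLOC][25-34 FREE]
Op 5: a = realloc(a, 13) -> a = 0; heap: [0-12 ALLOC][13-15 FREE][16-24 ALLOC][25-34 FREE]
free(b): b = 16 -> block [16-24 ALLOC]; mark free, coalesce with adjacent free neighbors -> [0-12 ALLOC][13-34 FREE]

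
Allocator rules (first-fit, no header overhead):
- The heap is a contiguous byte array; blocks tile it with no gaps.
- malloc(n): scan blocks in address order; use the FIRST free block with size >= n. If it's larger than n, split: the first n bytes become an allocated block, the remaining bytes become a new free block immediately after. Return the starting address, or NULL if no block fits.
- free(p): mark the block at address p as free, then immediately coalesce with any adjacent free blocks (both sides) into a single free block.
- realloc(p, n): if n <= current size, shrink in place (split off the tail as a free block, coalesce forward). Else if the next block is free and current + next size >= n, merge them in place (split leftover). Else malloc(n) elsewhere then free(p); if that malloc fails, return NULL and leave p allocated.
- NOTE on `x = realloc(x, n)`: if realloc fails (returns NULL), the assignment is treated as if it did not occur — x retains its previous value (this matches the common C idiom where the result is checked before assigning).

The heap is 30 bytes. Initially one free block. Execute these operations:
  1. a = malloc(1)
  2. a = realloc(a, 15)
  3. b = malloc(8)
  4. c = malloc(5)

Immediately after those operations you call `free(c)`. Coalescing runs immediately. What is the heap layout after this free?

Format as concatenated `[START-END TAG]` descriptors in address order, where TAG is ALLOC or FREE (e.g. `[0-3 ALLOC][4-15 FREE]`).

Op 1: a = malloc(1) -> a = 0; heap: [0-0 ALLOC][1-29 FREE]
Op 2: a = realloc(a, 15) -> a = 0; heap: [0-14 ALLOC][15-29 FREE]
Op 3: b = malloc(8) -> b = 15; heap: [0-14 ALLOC][15-22 ALLOC][23-29 FREE]
Op 4: c = malloc(5) -> c = 23; heap: [0-14 ALLOC][15-22 ALLOC][23-27 ALLOC][28-29 FREE]
free(c): c = 23 -> block [23-27 ALLOC]; mark free, coalesce with adjacent free neighbors -> [0-14 ALLOC][15-22 ALLOC][23-29 FREE]

Answer: [0-14 ALLOC][15-22 ALLOC][23-29 FREE]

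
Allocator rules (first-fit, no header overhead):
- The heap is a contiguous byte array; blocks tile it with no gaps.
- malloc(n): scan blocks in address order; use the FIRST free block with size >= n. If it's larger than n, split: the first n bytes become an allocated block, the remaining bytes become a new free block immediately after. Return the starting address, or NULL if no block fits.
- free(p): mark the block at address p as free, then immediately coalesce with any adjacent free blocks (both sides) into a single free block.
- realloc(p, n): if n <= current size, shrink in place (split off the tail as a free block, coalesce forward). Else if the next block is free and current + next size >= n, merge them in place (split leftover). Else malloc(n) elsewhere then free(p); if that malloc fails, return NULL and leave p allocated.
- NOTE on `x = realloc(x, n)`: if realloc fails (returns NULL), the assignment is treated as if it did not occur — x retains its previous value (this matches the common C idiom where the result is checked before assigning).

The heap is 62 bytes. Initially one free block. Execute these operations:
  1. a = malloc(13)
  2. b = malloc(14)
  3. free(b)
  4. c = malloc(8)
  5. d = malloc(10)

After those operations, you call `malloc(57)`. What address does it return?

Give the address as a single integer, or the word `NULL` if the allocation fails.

Answer: NULL

Derivation:
Op 1: a = malloc(13) -> a = 0; heap: [0-12 ALLOC][13-61 FREE]
Op 2: b = malloc(14) -> b = 13; heap: [0-12 ALLOC][13-26 ALLOC][27-61 FREE]
Op 3: free(b) -> (freed b); heap: [0-12 ALLOC][13-61 FREE]
Op 4: c = malloc(8) -> c = 13; heap: [0-12 ALLOC][13-20 ALLOC][21-61 FREE]
Op 5: d = malloc(10) -> d = 21; heap: [0-12 ALLOC][13-20 ALLOC][21-30 ALLOC][31-61 FREE]
malloc(57): first-fit scan over [0-12 ALLOC][13-20 ALLOC][21-30 ALLOC][31-61 FREE] -> NULL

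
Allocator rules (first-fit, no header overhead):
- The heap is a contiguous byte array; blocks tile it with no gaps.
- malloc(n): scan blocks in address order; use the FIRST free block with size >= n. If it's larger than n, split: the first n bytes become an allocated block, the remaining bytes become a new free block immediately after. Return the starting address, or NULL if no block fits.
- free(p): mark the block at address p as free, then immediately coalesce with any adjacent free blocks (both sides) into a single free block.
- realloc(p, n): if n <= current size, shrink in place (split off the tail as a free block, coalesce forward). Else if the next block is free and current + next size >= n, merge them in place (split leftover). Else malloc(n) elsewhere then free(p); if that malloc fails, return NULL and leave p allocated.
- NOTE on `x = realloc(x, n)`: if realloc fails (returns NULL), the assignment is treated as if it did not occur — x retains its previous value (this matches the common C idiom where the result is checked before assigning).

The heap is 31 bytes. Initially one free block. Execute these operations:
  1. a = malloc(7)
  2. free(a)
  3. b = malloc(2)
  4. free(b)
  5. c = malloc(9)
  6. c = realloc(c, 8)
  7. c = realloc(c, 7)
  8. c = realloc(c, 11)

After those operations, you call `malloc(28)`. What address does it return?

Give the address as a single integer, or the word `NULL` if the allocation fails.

Op 1: a = malloc(7) -> a = 0; heap: [0-6 ALLOC][7-30 FREE]
Op 2: free(a) -> (freed a); heap: [0-30 FREE]
Op 3: b = malloc(2) -> b = 0; heap: [0-1 ALLOC][2-30 FREE]
Op 4: free(b) -> (freed b); heap: [0-30 FREE]
Op 5: c = malloc(9) -> c = 0; heap: [0-8 ALLOC][9-30 FREE]
Op 6: c = realloc(c, 8) -> c = 0; heap: [0-7 ALLOC][8-30 FREE]
Op 7: c = realloc(c, 7) -> c = 0; heap: [0-6 ALLOC][7-30 FREE]
Op 8: c = realloc(c, 11) -> c = 0; heap: [0-10 ALLOC][11-30 FREE]
malloc(28): first-fit scan over [0-10 ALLOC][11-30 FREE] -> NULL

Answer: NULL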